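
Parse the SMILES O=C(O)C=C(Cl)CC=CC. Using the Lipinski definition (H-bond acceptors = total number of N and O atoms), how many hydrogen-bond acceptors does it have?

N atoms: 0; O atoms: 2.
Lipinski HBA = 0 + 2 = 2.

2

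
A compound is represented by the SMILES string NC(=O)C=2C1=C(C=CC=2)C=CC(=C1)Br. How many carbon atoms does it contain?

11

Count every carbon token in the SMILES (each C, including those in ring-closure positions and inside branches).
Carbon count: 11.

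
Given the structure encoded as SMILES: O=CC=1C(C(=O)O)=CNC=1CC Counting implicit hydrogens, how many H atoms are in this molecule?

9

Walk through each heavy atom and fill implicit hydrogens from standard valence (C 4, N 3, O 2, S 2, halogen 1):
  atom 1: O, bond orders sum to 2 (valence 2) → 0 H
  atom 2: C, bond orders sum to 3 (valence 4) → 1 H
  atom 3: C, bond orders sum to 4 (valence 4) → 0 H
  atom 4: C, bond orders sum to 4 (valence 4) → 0 H
  atom 5: C, bond orders sum to 4 (valence 4) → 0 H
  atom 6: O, bond orders sum to 2 (valence 2) → 0 H
  atom 7: O, bond orders sum to 1 (valence 2) → 1 H
  atom 8: C, bond orders sum to 3 (valence 4) → 1 H
  atom 9: N, bond orders sum to 2 (valence 3) → 1 H
  atom 10: C, bond orders sum to 4 (valence 4) → 0 H
  atom 11: C, bond orders sum to 2 (valence 4) → 2 H
  atom 12: C, bond orders sum to 1 (valence 4) → 3 H
Total hydrogens: 9.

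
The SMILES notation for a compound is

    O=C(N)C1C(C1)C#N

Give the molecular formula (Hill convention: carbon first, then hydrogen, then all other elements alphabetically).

Walk through each heavy atom and fill implicit hydrogens from standard valence (C 4, N 3, O 2, S 2, halogen 1):
  atom 1: O, bond orders sum to 2 (valence 2) → 0 H
  atom 2: C, bond orders sum to 4 (valence 4) → 0 H
  atom 3: N, bond orders sum to 1 (valence 3) → 2 H
  atom 4: C, bond orders sum to 3 (valence 4) → 1 H
  atom 5: C, bond orders sum to 3 (valence 4) → 1 H
  atom 6: C, bond orders sum to 2 (valence 4) → 2 H
  atom 7: C, bond orders sum to 4 (valence 4) → 0 H
  atom 8: N, bond orders sum to 3 (valence 3) → 0 H
Totals → C:5, H:6, N:2, O:1.
In Hill order: C5H6N2O.

C5H6N2O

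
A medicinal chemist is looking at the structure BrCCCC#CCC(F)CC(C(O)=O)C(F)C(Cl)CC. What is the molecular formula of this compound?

C14H20BrClF2O2

Walk through each heavy atom and fill implicit hydrogens from standard valence (C 4, N 3, O 2, S 2, halogen 1):
  atom 1: Br (halogen, monovalent) → 0 H
  atom 2: C, bond orders sum to 2 (valence 4) → 2 H
  atom 3: C, bond orders sum to 2 (valence 4) → 2 H
  atom 4: C, bond orders sum to 2 (valence 4) → 2 H
  atom 5: C, bond orders sum to 4 (valence 4) → 0 H
  atom 6: C, bond orders sum to 4 (valence 4) → 0 H
  atom 7: C, bond orders sum to 2 (valence 4) → 2 H
  atom 8: C, bond orders sum to 3 (valence 4) → 1 H
  atom 9: F (halogen, monovalent) → 0 H
  atom 10: C, bond orders sum to 2 (valence 4) → 2 H
  atom 11: C, bond orders sum to 3 (valence 4) → 1 H
  atom 12: C, bond orders sum to 4 (valence 4) → 0 H
  atom 13: O, bond orders sum to 1 (valence 2) → 1 H
  atom 14: O, bond orders sum to 2 (valence 2) → 0 H
  atom 15: C, bond orders sum to 3 (valence 4) → 1 H
  atom 16: F (halogen, monovalent) → 0 H
  atom 17: C, bond orders sum to 3 (valence 4) → 1 H
  atom 18: Cl (halogen, monovalent) → 0 H
  atom 19: C, bond orders sum to 2 (valence 4) → 2 H
  atom 20: C, bond orders sum to 1 (valence 4) → 3 H
Totals → C:14, H:20, Br:1, Cl:1, F:2, O:2.
In Hill order: C14H20BrClF2O2.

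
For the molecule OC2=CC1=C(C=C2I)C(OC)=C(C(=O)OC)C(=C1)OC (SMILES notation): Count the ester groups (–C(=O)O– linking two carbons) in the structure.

1

The ester motif appears at heavy-atom position 13 in the SMILES.
Other groups present: 2 ether, 1 hydroxyl.
Ester count: 1.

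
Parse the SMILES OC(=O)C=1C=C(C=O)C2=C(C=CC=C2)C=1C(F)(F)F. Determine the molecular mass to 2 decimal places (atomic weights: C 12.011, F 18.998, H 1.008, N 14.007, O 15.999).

First, the molecular formula is C13H7F3O3 (counting implicit H from valence).
  C: 13 × 12.011 = 156.143
  F: 3 × 18.998 = 56.994
  H: 7 × 1.008 = 7.056
  O: 3 × 15.999 = 47.997
Sum: 13×12.011 + 3×18.998 + 7×1.008 + 3×15.999 = 268.190 → 268.19 g/mol.

268.19 g/mol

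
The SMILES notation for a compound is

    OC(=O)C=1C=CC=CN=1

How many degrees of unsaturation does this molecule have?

Molecular formula: C6H5NO2.
DoU = (2C + 2 + N − H − X) / 2, where X is the halogen count and O/S are ignored.
    = (2·6 + 2 + 1 − 5 − 0) / 2 = 10 / 2 = 5.

5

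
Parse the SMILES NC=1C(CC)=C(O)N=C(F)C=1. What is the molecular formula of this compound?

Walk through each heavy atom and fill implicit hydrogens from standard valence (C 4, N 3, O 2, S 2, halogen 1):
  atom 1: N, bond orders sum to 1 (valence 3) → 2 H
  atom 2: C, bond orders sum to 4 (valence 4) → 0 H
  atom 3: C, bond orders sum to 4 (valence 4) → 0 H
  atom 4: C, bond orders sum to 2 (valence 4) → 2 H
  atom 5: C, bond orders sum to 1 (valence 4) → 3 H
  atom 6: C, bond orders sum to 4 (valence 4) → 0 H
  atom 7: O, bond orders sum to 1 (valence 2) → 1 H
  atom 8: N, bond orders sum to 3 (valence 3) → 0 H
  atom 9: C, bond orders sum to 4 (valence 4) → 0 H
  atom 10: F (halogen, monovalent) → 0 H
  atom 11: C, bond orders sum to 3 (valence 4) → 1 H
Totals → C:7, H:9, F:1, N:2, O:1.

C7H9FN2O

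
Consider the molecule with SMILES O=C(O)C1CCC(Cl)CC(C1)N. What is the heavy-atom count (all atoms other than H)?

Every atom symbol written in the SMILES (organic subset) is one heavy atom; implicit H are not written.
Heavy atoms by element → C:8, Cl:1, N:1, O:2.
Total: 12.

12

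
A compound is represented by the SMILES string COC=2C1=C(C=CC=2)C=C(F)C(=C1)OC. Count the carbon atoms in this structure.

Count every carbon token in the SMILES (each C, including those in ring-closure positions and inside branches).
Carbon count: 12.

12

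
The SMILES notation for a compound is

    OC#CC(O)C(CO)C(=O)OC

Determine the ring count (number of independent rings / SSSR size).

0

In SMILES, each pair of matching ring-closure digits denotes one ring-closing bond; the number of such bonds equals the number of independent rings.
Ring-closure bonds here: 0.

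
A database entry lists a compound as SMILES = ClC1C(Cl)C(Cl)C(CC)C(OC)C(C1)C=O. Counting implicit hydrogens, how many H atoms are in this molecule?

17

Walk through each heavy atom and fill implicit hydrogens from standard valence (C 4, N 3, O 2, S 2, halogen 1):
  atom 1: Cl (halogen, monovalent) → 0 H
  atom 2: C, bond orders sum to 3 (valence 4) → 1 H
  atom 3: C, bond orders sum to 3 (valence 4) → 1 H
  atom 4: Cl (halogen, monovalent) → 0 H
  atom 5: C, bond orders sum to 3 (valence 4) → 1 H
  atom 6: Cl (halogen, monovalent) → 0 H
  atom 7: C, bond orders sum to 3 (valence 4) → 1 H
  atom 8: C, bond orders sum to 2 (valence 4) → 2 H
  atom 9: C, bond orders sum to 1 (valence 4) → 3 H
  atom 10: C, bond orders sum to 3 (valence 4) → 1 H
  atom 11: O, bond orders sum to 2 (valence 2) → 0 H
  atom 12: C, bond orders sum to 1 (valence 4) → 3 H
  atom 13: C, bond orders sum to 3 (valence 4) → 1 H
  atom 14: C, bond orders sum to 2 (valence 4) → 2 H
  atom 15: C, bond orders sum to 3 (valence 4) → 1 H
  atom 16: O, bond orders sum to 2 (valence 2) → 0 H
Total hydrogens: 17.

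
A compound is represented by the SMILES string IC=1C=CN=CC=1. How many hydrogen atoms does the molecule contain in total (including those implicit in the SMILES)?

4

Walk through each heavy atom and fill implicit hydrogens from standard valence (C 4, N 3, O 2, S 2, halogen 1):
  atom 1: I (halogen, monovalent) → 0 H
  atom 2: C, bond orders sum to 4 (valence 4) → 0 H
  atom 3: C, bond orders sum to 3 (valence 4) → 1 H
  atom 4: C, bond orders sum to 3 (valence 4) → 1 H
  atom 5: N, bond orders sum to 3 (valence 3) → 0 H
  atom 6: C, bond orders sum to 3 (valence 4) → 1 H
  atom 7: C, bond orders sum to 3 (valence 4) → 1 H
Total hydrogens: 4.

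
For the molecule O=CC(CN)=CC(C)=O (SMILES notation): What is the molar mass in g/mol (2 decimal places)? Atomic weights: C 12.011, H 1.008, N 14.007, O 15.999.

127.14 g/mol

First, the molecular formula is C6H9NO2 (counting implicit H from valence).
  C: 6 × 12.011 = 72.066
  H: 9 × 1.008 = 9.072
  N: 1 × 14.007 = 14.007
  O: 2 × 15.999 = 31.998
Sum: 6×12.011 + 9×1.008 + 1×14.007 + 2×15.999 = 127.143 → 127.14 g/mol.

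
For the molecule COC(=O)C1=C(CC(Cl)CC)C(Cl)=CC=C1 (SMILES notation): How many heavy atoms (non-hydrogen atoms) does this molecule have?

16

Every atom symbol written in the SMILES (organic subset) is one heavy atom; implicit H are not written.
Heavy atoms by element → C:12, Cl:2, O:2.
Total: 16.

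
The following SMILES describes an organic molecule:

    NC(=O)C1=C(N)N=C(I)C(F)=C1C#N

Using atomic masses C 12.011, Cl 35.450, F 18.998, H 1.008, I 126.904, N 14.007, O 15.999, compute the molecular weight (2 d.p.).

306.04 g/mol

First, the molecular formula is C7H4FIN4O (counting implicit H from valence).
  C: 7 × 12.011 = 84.077
  F: 1 × 18.998 = 18.998
  H: 4 × 1.008 = 4.032
  I: 1 × 126.904 = 126.904
  N: 4 × 14.007 = 56.028
  O: 1 × 15.999 = 15.999
Sum: 7×12.011 + 1×18.998 + 4×1.008 + 1×126.904 + 4×14.007 + 1×15.999 = 306.038 → 306.04 g/mol.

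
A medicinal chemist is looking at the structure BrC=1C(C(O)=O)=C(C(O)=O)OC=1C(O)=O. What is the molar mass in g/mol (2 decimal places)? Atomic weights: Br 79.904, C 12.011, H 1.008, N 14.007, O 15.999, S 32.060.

First, the molecular formula is C7H3BrO7 (counting implicit H from valence).
  Br: 1 × 79.904 = 79.904
  C: 7 × 12.011 = 84.077
  H: 3 × 1.008 = 3.024
  O: 7 × 15.999 = 111.993
Sum: 1×79.904 + 7×12.011 + 3×1.008 + 7×15.999 = 278.998 → 279.00 g/mol.

279.00 g/mol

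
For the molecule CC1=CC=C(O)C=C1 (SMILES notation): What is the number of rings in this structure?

1

In SMILES, each pair of matching ring-closure digits denotes one ring-closing bond; the number of such bonds equals the number of independent rings.
Ring-closure bonds here: 1.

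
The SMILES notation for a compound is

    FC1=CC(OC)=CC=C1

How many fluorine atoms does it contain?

Scan the SMILES for F atoms (remember two-letter symbols like Cl and Br are single atoms).
Fluorine count: 1.

1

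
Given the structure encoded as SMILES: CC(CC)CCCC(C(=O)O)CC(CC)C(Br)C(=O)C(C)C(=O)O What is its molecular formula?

C18H31BrO5

Walk through each heavy atom and fill implicit hydrogens from standard valence (C 4, N 3, O 2, S 2, halogen 1):
  atom 1: C, bond orders sum to 1 (valence 4) → 3 H
  atom 2: C, bond orders sum to 3 (valence 4) → 1 H
  atom 3: C, bond orders sum to 2 (valence 4) → 2 H
  atom 4: C, bond orders sum to 1 (valence 4) → 3 H
  atom 5: C, bond orders sum to 2 (valence 4) → 2 H
  atom 6: C, bond orders sum to 2 (valence 4) → 2 H
  atom 7: C, bond orders sum to 2 (valence 4) → 2 H
  atom 8: C, bond orders sum to 3 (valence 4) → 1 H
  atom 9: C, bond orders sum to 4 (valence 4) → 0 H
  atom 10: O, bond orders sum to 2 (valence 2) → 0 H
  atom 11: O, bond orders sum to 1 (valence 2) → 1 H
  atom 12: C, bond orders sum to 2 (valence 4) → 2 H
  atom 13: C, bond orders sum to 3 (valence 4) → 1 H
  atom 14: C, bond orders sum to 2 (valence 4) → 2 H
  atom 15: C, bond orders sum to 1 (valence 4) → 3 H
  atom 16: C, bond orders sum to 3 (valence 4) → 1 H
  atom 17: Br (halogen, monovalent) → 0 H
  atom 18: C, bond orders sum to 4 (valence 4) → 0 H
  atom 19: O, bond orders sum to 2 (valence 2) → 0 H
  atom 20: C, bond orders sum to 3 (valence 4) → 1 H
  atom 21: C, bond orders sum to 1 (valence 4) → 3 H
  atom 22: C, bond orders sum to 4 (valence 4) → 0 H
  atom 23: O, bond orders sum to 2 (valence 2) → 0 H
  atom 24: O, bond orders sum to 1 (valence 2) → 1 H
Totals → C:18, H:31, Br:1, O:5.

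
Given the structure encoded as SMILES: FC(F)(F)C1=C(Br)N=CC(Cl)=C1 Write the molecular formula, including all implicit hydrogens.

C6H2BrClF3N

Walk through each heavy atom and fill implicit hydrogens from standard valence (C 4, N 3, O 2, S 2, halogen 1):
  atom 1: F (halogen, monovalent) → 0 H
  atom 2: C, bond orders sum to 4 (valence 4) → 0 H
  atom 3: F (halogen, monovalent) → 0 H
  atom 4: F (halogen, monovalent) → 0 H
  atom 5: C, bond orders sum to 4 (valence 4) → 0 H
  atom 6: C, bond orders sum to 4 (valence 4) → 0 H
  atom 7: Br (halogen, monovalent) → 0 H
  atom 8: N, bond orders sum to 3 (valence 3) → 0 H
  atom 9: C, bond orders sum to 3 (valence 4) → 1 H
  atom 10: C, bond orders sum to 4 (valence 4) → 0 H
  atom 11: Cl (halogen, monovalent) → 0 H
  atom 12: C, bond orders sum to 3 (valence 4) → 1 H
Totals → C:6, H:2, Br:1, Cl:1, F:3, N:1.
In Hill order: C6H2BrClF3N.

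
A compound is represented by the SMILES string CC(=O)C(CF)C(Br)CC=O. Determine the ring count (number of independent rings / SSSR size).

0

In SMILES, each pair of matching ring-closure digits denotes one ring-closing bond; the number of such bonds equals the number of independent rings.
Ring-closure bonds here: 0.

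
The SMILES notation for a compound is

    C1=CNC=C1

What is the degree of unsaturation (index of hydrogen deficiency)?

Degree of unsaturation = (number of rings) + (number of π bonds).
Ring closures in the SMILES: 1.
π bonds: 2 double bonds (each 1 DoU) → 2 DoU from unsaturation.
Total DoU = 1 + 2 = 3.

3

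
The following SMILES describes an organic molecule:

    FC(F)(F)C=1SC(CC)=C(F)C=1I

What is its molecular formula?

C7H5F4IS

Walk through each heavy atom and fill implicit hydrogens from standard valence (C 4, N 3, O 2, S 2, halogen 1):
  atom 1: F (halogen, monovalent) → 0 H
  atom 2: C, bond orders sum to 4 (valence 4) → 0 H
  atom 3: F (halogen, monovalent) → 0 H
  atom 4: F (halogen, monovalent) → 0 H
  atom 5: C, bond orders sum to 4 (valence 4) → 0 H
  atom 6: S, bond orders sum to 2 (valence 2) → 0 H
  atom 7: C, bond orders sum to 4 (valence 4) → 0 H
  atom 8: C, bond orders sum to 2 (valence 4) → 2 H
  atom 9: C, bond orders sum to 1 (valence 4) → 3 H
  atom 10: C, bond orders sum to 4 (valence 4) → 0 H
  atom 11: F (halogen, monovalent) → 0 H
  atom 12: C, bond orders sum to 4 (valence 4) → 0 H
  atom 13: I (halogen, monovalent) → 0 H
Totals → C:7, H:5, F:4, I:1, S:1.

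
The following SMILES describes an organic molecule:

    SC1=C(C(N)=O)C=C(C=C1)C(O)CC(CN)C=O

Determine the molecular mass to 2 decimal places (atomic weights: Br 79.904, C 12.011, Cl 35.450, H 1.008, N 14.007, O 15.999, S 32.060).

First, the molecular formula is C12H16N2O3S (counting implicit H from valence).
  C: 12 × 12.011 = 144.132
  H: 16 × 1.008 = 16.128
  N: 2 × 14.007 = 28.014
  O: 3 × 15.999 = 47.997
  S: 1 × 32.060 = 32.060
Sum: 12×12.011 + 16×1.008 + 2×14.007 + 3×15.999 + 1×32.060 = 268.331 → 268.33 g/mol.

268.33 g/mol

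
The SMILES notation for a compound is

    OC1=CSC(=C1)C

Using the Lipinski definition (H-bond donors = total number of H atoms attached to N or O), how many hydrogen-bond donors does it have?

1

Donors: find every N or O and count the H atoms it carries.
  atom 1 (O): bond orders sum to 1 → 1 H
Lipinski HBD = 1.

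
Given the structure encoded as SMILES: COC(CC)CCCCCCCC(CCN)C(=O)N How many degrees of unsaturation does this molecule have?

Molecular formula: C15H32N2O2.
DoU = (2C + 2 + N − H − X) / 2, where X is the halogen count and O/S are ignored.
    = (2·15 + 2 + 2 − 32 − 0) / 2 = 2 / 2 = 1.

1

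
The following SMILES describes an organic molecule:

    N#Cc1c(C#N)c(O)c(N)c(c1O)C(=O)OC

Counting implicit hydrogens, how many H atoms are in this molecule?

7

Walk through each heavy atom and fill implicit hydrogens from standard valence (C 4, N 3, O 2, S 2, halogen 1); for lowercase aromatic atoms, an aromatic c carries 1 H when it has two neighbours and 0 H with three, and aromatic n carries 0 H:
  atom 1: N, bond orders sum to 3 (valence 3) → 0 H
  atom 2: C, bond orders sum to 4 (valence 4) → 0 H
  atom 3: aromatic c, 3 neighbours → 0 H
  atom 4: aromatic c, 3 neighbours → 0 H
  atom 5: C, bond orders sum to 4 (valence 4) → 0 H
  atom 6: N, bond orders sum to 3 (valence 3) → 0 H
  atom 7: aromatic c, 3 neighbours → 0 H
  atom 8: O, bond orders sum to 1 (valence 2) → 1 H
  atom 9: aromatic c, 3 neighbours → 0 H
  atom 10: N, bond orders sum to 1 (valence 3) → 2 H
  atom 11: aromatic c, 3 neighbours → 0 H
  atom 12: aromatic c, 3 neighbours → 0 H
  atom 13: O, bond orders sum to 1 (valence 2) → 1 H
  atom 14: C, bond orders sum to 4 (valence 4) → 0 H
  atom 15: O, bond orders sum to 2 (valence 2) → 0 H
  atom 16: O, bond orders sum to 2 (valence 2) → 0 H
  atom 17: C, bond orders sum to 1 (valence 4) → 3 H
Total hydrogens: 7.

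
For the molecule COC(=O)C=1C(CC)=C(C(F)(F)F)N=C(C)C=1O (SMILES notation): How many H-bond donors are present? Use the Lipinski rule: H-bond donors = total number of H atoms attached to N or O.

Donors: find every N or O and count the H atoms it carries.
  atom 2 (O): bond orders sum to 2 → 0 H
  atom 4 (O): bond orders sum to 2 → 0 H
  atom 14 (N): bond orders sum to 3 → 0 H
  atom 18 (O): bond orders sum to 1 → 1 H
Lipinski HBD = 1.

1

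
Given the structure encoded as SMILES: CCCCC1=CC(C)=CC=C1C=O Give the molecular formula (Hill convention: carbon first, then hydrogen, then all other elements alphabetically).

Walk through each heavy atom and fill implicit hydrogens from standard valence (C 4, N 3, O 2, S 2, halogen 1):
  atom 1: C, bond orders sum to 1 (valence 4) → 3 H
  atom 2: C, bond orders sum to 2 (valence 4) → 2 H
  atom 3: C, bond orders sum to 2 (valence 4) → 2 H
  atom 4: C, bond orders sum to 2 (valence 4) → 2 H
  atom 5: C, bond orders sum to 4 (valence 4) → 0 H
  atom 6: C, bond orders sum to 3 (valence 4) → 1 H
  atom 7: C, bond orders sum to 4 (valence 4) → 0 H
  atom 8: C, bond orders sum to 1 (valence 4) → 3 H
  atom 9: C, bond orders sum to 3 (valence 4) → 1 H
  atom 10: C, bond orders sum to 3 (valence 4) → 1 H
  atom 11: C, bond orders sum to 4 (valence 4) → 0 H
  atom 12: C, bond orders sum to 3 (valence 4) → 1 H
  atom 13: O, bond orders sum to 2 (valence 2) → 0 H
Totals → C:12, H:16, O:1.

C12H16O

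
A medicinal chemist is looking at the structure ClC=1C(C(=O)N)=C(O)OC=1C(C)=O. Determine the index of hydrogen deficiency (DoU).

Degree of unsaturation = (number of rings) + (number of π bonds).
Ring closures in the SMILES: 1.
π bonds: 4 double bonds (each 1 DoU) → 4 DoU from unsaturation.
Total DoU = 1 + 4 = 5.

5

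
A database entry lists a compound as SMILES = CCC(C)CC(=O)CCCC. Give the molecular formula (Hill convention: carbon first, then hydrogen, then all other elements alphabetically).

C10H20O

Walk through each heavy atom and fill implicit hydrogens from standard valence (C 4, N 3, O 2, S 2, halogen 1):
  atom 1: C, bond orders sum to 1 (valence 4) → 3 H
  atom 2: C, bond orders sum to 2 (valence 4) → 2 H
  atom 3: C, bond orders sum to 3 (valence 4) → 1 H
  atom 4: C, bond orders sum to 1 (valence 4) → 3 H
  atom 5: C, bond orders sum to 2 (valence 4) → 2 H
  atom 6: C, bond orders sum to 4 (valence 4) → 0 H
  atom 7: O, bond orders sum to 2 (valence 2) → 0 H
  atom 8: C, bond orders sum to 2 (valence 4) → 2 H
  atom 9: C, bond orders sum to 2 (valence 4) → 2 H
  atom 10: C, bond orders sum to 2 (valence 4) → 2 H
  atom 11: C, bond orders sum to 1 (valence 4) → 3 H
Totals → C:10, H:20, O:1.
In Hill order: C10H20O.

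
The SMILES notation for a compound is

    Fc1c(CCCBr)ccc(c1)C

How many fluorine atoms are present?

1

Scan the SMILES for F atoms (remember two-letter symbols like Cl and Br are single atoms).
Fluorine count: 1.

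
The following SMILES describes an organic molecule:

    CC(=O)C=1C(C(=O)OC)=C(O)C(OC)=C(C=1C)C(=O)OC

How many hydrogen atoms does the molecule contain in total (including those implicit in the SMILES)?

16

Walk through each heavy atom and fill implicit hydrogens from standard valence (C 4, N 3, O 2, S 2, halogen 1):
  atom 1: C, bond orders sum to 1 (valence 4) → 3 H
  atom 2: C, bond orders sum to 4 (valence 4) → 0 H
  atom 3: O, bond orders sum to 2 (valence 2) → 0 H
  atom 4: C, bond orders sum to 4 (valence 4) → 0 H
  atom 5: C, bond orders sum to 4 (valence 4) → 0 H
  atom 6: C, bond orders sum to 4 (valence 4) → 0 H
  atom 7: O, bond orders sum to 2 (valence 2) → 0 H
  atom 8: O, bond orders sum to 2 (valence 2) → 0 H
  atom 9: C, bond orders sum to 1 (valence 4) → 3 H
  atom 10: C, bond orders sum to 4 (valence 4) → 0 H
  atom 11: O, bond orders sum to 1 (valence 2) → 1 H
  atom 12: C, bond orders sum to 4 (valence 4) → 0 H
  atom 13: O, bond orders sum to 2 (valence 2) → 0 H
  atom 14: C, bond orders sum to 1 (valence 4) → 3 H
  atom 15: C, bond orders sum to 4 (valence 4) → 0 H
  atom 16: C, bond orders sum to 4 (valence 4) → 0 H
  atom 17: C, bond orders sum to 1 (valence 4) → 3 H
  atom 18: C, bond orders sum to 4 (valence 4) → 0 H
  atom 19: O, bond orders sum to 2 (valence 2) → 0 H
  atom 20: O, bond orders sum to 2 (valence 2) → 0 H
  atom 21: C, bond orders sum to 1 (valence 4) → 3 H
Total hydrogens: 16.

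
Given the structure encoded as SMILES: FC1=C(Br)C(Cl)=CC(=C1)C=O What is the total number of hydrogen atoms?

3

Walk through each heavy atom and fill implicit hydrogens from standard valence (C 4, N 3, O 2, S 2, halogen 1):
  atom 1: F (halogen, monovalent) → 0 H
  atom 2: C, bond orders sum to 4 (valence 4) → 0 H
  atom 3: C, bond orders sum to 4 (valence 4) → 0 H
  atom 4: Br (halogen, monovalent) → 0 H
  atom 5: C, bond orders sum to 4 (valence 4) → 0 H
  atom 6: Cl (halogen, monovalent) → 0 H
  atom 7: C, bond orders sum to 3 (valence 4) → 1 H
  atom 8: C, bond orders sum to 4 (valence 4) → 0 H
  atom 9: C, bond orders sum to 3 (valence 4) → 1 H
  atom 10: C, bond orders sum to 3 (valence 4) → 1 H
  atom 11: O, bond orders sum to 2 (valence 2) → 0 H
Total hydrogens: 3.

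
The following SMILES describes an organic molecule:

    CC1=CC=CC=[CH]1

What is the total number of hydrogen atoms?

8

Walk through each heavy atom and fill implicit hydrogens from standard valence (C 4, N 3, O 2, S 2, halogen 1):
  atom 1: C, bond orders sum to 1 (valence 4) → 3 H
  atom 2: C, bond orders sum to 4 (valence 4) → 0 H
  atom 3: C, bond orders sum to 3 (valence 4) → 1 H
  atom 4: C, bond orders sum to 3 (valence 4) → 1 H
  atom 5: C, bond orders sum to 3 (valence 4) → 1 H
  atom 6: C, bond orders sum to 3 (valence 4) → 1 H
  atom 7: C with explicit H count 1
Total hydrogens: 8.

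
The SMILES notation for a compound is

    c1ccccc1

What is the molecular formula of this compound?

C6H6

Walk through each heavy atom and fill implicit hydrogens from standard valence (C 4, N 3, O 2, S 2, halogen 1); for lowercase aromatic atoms, an aromatic c carries 1 H when it has two neighbours and 0 H with three, and aromatic n carries 0 H:
  atom 1: aromatic c, 2 neighbours → 1 H
  atom 2: aromatic c, 2 neighbours → 1 H
  atom 3: aromatic c, 2 neighbours → 1 H
  atom 4: aromatic c, 2 neighbours → 1 H
  atom 5: aromatic c, 2 neighbours → 1 H
  atom 6: aromatic c, 2 neighbours → 1 H
Totals → C:6, H:6.
In Hill order: C6H6.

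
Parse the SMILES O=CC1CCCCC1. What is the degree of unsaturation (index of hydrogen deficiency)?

Molecular formula: C7H12O.
DoU = (2C + 2 + N − H − X) / 2, where X is the halogen count and O/S are ignored.
    = (2·7 + 2 + 0 − 12 − 0) / 2 = 4 / 2 = 2.

2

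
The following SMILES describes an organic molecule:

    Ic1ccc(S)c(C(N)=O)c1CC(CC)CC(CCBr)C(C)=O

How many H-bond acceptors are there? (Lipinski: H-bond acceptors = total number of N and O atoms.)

N atoms: 1; O atoms: 2.
Lipinski HBA = 1 + 2 = 3.

3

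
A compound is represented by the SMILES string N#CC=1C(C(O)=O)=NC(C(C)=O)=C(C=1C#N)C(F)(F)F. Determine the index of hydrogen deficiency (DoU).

Degree of unsaturation = (number of rings) + (number of π bonds).
Ring closures in the SMILES: 1.
π bonds: 5 double bonds (each 1 DoU), 2 triple bonds (each 2 DoU) → 9 DoU from unsaturation.
Total DoU = 1 + 9 = 10.

10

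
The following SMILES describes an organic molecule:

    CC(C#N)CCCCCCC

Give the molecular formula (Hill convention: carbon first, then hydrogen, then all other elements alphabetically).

Walk through each heavy atom and fill implicit hydrogens from standard valence (C 4, N 3, O 2, S 2, halogen 1):
  atom 1: C, bond orders sum to 1 (valence 4) → 3 H
  atom 2: C, bond orders sum to 3 (valence 4) → 1 H
  atom 3: C, bond orders sum to 4 (valence 4) → 0 H
  atom 4: N, bond orders sum to 3 (valence 3) → 0 H
  atom 5: C, bond orders sum to 2 (valence 4) → 2 H
  atom 6: C, bond orders sum to 2 (valence 4) → 2 H
  atom 7: C, bond orders sum to 2 (valence 4) → 2 H
  atom 8: C, bond orders sum to 2 (valence 4) → 2 H
  atom 9: C, bond orders sum to 2 (valence 4) → 2 H
  atom 10: C, bond orders sum to 2 (valence 4) → 2 H
  atom 11: C, bond orders sum to 1 (valence 4) → 3 H
Totals → C:10, H:19, N:1.
In Hill order: C10H19N.

C10H19N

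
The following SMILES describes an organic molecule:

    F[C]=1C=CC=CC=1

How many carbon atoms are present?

6

Count every carbon token in the SMILES (each C, including those in ring-closure positions and inside branches).
Carbon count: 6.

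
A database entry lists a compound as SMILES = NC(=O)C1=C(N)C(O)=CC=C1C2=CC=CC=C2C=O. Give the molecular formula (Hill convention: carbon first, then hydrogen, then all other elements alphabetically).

Walk through each heavy atom and fill implicit hydrogens from standard valence (C 4, N 3, O 2, S 2, halogen 1):
  atom 1: N, bond orders sum to 1 (valence 3) → 2 H
  atom 2: C, bond orders sum to 4 (valence 4) → 0 H
  atom 3: O, bond orders sum to 2 (valence 2) → 0 H
  atom 4: C, bond orders sum to 4 (valence 4) → 0 H
  atom 5: C, bond orders sum to 4 (valence 4) → 0 H
  atom 6: N, bond orders sum to 1 (valence 3) → 2 H
  atom 7: C, bond orders sum to 4 (valence 4) → 0 H
  atom 8: O, bond orders sum to 1 (valence 2) → 1 H
  atom 9: C, bond orders sum to 3 (valence 4) → 1 H
  atom 10: C, bond orders sum to 3 (valence 4) → 1 H
  atom 11: C, bond orders sum to 4 (valence 4) → 0 H
  atom 12: C, bond orders sum to 4 (valence 4) → 0 H
  atom 13: C, bond orders sum to 3 (valence 4) → 1 H
  atom 14: C, bond orders sum to 3 (valence 4) → 1 H
  atom 15: C, bond orders sum to 3 (valence 4) → 1 H
  atom 16: C, bond orders sum to 3 (valence 4) → 1 H
  atom 17: C, bond orders sum to 4 (valence 4) → 0 H
  atom 18: C, bond orders sum to 3 (valence 4) → 1 H
  atom 19: O, bond orders sum to 2 (valence 2) → 0 H
Totals → C:14, H:12, N:2, O:3.
In Hill order: C14H12N2O3.

C14H12N2O3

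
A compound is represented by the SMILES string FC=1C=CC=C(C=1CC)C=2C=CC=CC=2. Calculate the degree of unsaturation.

8

Molecular formula: C14H13F.
DoU = (2C + 2 + N − H − X) / 2, where X is the halogen count and O/S are ignored.
    = (2·14 + 2 + 0 − 13 − 1) / 2 = 16 / 2 = 8.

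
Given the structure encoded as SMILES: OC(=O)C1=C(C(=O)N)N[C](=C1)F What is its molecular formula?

C6H5FN2O3

Walk through each heavy atom and fill implicit hydrogens from standard valence (C 4, N 3, O 2, S 2, halogen 1):
  atom 1: O, bond orders sum to 1 (valence 2) → 1 H
  atom 2: C, bond orders sum to 4 (valence 4) → 0 H
  atom 3: O, bond orders sum to 2 (valence 2) → 0 H
  atom 4: C, bond orders sum to 4 (valence 4) → 0 H
  atom 5: C, bond orders sum to 4 (valence 4) → 0 H
  atom 6: C, bond orders sum to 4 (valence 4) → 0 H
  atom 7: O, bond orders sum to 2 (valence 2) → 0 H
  atom 8: N, bond orders sum to 1 (valence 3) → 2 H
  atom 9: N, bond orders sum to 2 (valence 3) → 1 H
  atom 10: C with explicit H count 0
  atom 11: C, bond orders sum to 3 (valence 4) → 1 H
  atom 12: F (halogen, monovalent) → 0 H
Totals → C:6, H:5, F:1, N:2, O:3.
In Hill order: C6H5FN2O3.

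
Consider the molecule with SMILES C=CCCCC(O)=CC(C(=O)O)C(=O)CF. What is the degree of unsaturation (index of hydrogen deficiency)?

4

Degree of unsaturation = (number of rings) + (number of π bonds).
Ring closures in the SMILES: 0.
π bonds: 4 double bonds (each 1 DoU) → 4 DoU from unsaturation.
Total DoU = 0 + 4 = 4.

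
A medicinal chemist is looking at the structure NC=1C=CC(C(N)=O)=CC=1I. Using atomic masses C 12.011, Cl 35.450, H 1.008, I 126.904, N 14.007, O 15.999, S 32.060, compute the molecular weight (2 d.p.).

262.05 g/mol

First, the molecular formula is C7H7IN2O (counting implicit H from valence).
  C: 7 × 12.011 = 84.077
  H: 7 × 1.008 = 7.056
  I: 1 × 126.904 = 126.904
  N: 2 × 14.007 = 28.014
  O: 1 × 15.999 = 15.999
Sum: 7×12.011 + 7×1.008 + 1×126.904 + 2×14.007 + 1×15.999 = 262.050 → 262.05 g/mol.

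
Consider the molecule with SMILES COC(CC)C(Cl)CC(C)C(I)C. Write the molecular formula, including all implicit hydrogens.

C10H20ClIO

Walk through each heavy atom and fill implicit hydrogens from standard valence (C 4, N 3, O 2, S 2, halogen 1):
  atom 1: C, bond orders sum to 1 (valence 4) → 3 H
  atom 2: O, bond orders sum to 2 (valence 2) → 0 H
  atom 3: C, bond orders sum to 3 (valence 4) → 1 H
  atom 4: C, bond orders sum to 2 (valence 4) → 2 H
  atom 5: C, bond orders sum to 1 (valence 4) → 3 H
  atom 6: C, bond orders sum to 3 (valence 4) → 1 H
  atom 7: Cl (halogen, monovalent) → 0 H
  atom 8: C, bond orders sum to 2 (valence 4) → 2 H
  atom 9: C, bond orders sum to 3 (valence 4) → 1 H
  atom 10: C, bond orders sum to 1 (valence 4) → 3 H
  atom 11: C, bond orders sum to 3 (valence 4) → 1 H
  atom 12: I (halogen, monovalent) → 0 H
  atom 13: C, bond orders sum to 1 (valence 4) → 3 H
Totals → C:10, H:20, Cl:1, I:1, O:1.
In Hill order: C10H20ClIO.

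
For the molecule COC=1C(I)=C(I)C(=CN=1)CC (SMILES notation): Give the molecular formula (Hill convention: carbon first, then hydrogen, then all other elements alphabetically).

Walk through each heavy atom and fill implicit hydrogens from standard valence (C 4, N 3, O 2, S 2, halogen 1):
  atom 1: C, bond orders sum to 1 (valence 4) → 3 H
  atom 2: O, bond orders sum to 2 (valence 2) → 0 H
  atom 3: C, bond orders sum to 4 (valence 4) → 0 H
  atom 4: C, bond orders sum to 4 (valence 4) → 0 H
  atom 5: I (halogen, monovalent) → 0 H
  atom 6: C, bond orders sum to 4 (valence 4) → 0 H
  atom 7: I (halogen, monovalent) → 0 H
  atom 8: C, bond orders sum to 4 (valence 4) → 0 H
  atom 9: C, bond orders sum to 3 (valence 4) → 1 H
  atom 10: N, bond orders sum to 3 (valence 3) → 0 H
  atom 11: C, bond orders sum to 2 (valence 4) → 2 H
  atom 12: C, bond orders sum to 1 (valence 4) → 3 H
Totals → C:8, H:9, I:2, N:1, O:1.

C8H9I2NO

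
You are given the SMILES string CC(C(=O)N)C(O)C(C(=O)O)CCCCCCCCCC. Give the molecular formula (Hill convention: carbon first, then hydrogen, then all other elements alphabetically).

C16H31NO4

Walk through each heavy atom and fill implicit hydrogens from standard valence (C 4, N 3, O 2, S 2, halogen 1):
  atom 1: C, bond orders sum to 1 (valence 4) → 3 H
  atom 2: C, bond orders sum to 3 (valence 4) → 1 H
  atom 3: C, bond orders sum to 4 (valence 4) → 0 H
  atom 4: O, bond orders sum to 2 (valence 2) → 0 H
  atom 5: N, bond orders sum to 1 (valence 3) → 2 H
  atom 6: C, bond orders sum to 3 (valence 4) → 1 H
  atom 7: O, bond orders sum to 1 (valence 2) → 1 H
  atom 8: C, bond orders sum to 3 (valence 4) → 1 H
  atom 9: C, bond orders sum to 4 (valence 4) → 0 H
  atom 10: O, bond orders sum to 2 (valence 2) → 0 H
  atom 11: O, bond orders sum to 1 (valence 2) → 1 H
  atom 12: C, bond orders sum to 2 (valence 4) → 2 H
  atom 13: C, bond orders sum to 2 (valence 4) → 2 H
  atom 14: C, bond orders sum to 2 (valence 4) → 2 H
  atom 15: C, bond orders sum to 2 (valence 4) → 2 H
  atom 16: C, bond orders sum to 2 (valence 4) → 2 H
  atom 17: C, bond orders sum to 2 (valence 4) → 2 H
  atom 18: C, bond orders sum to 2 (valence 4) → 2 H
  atom 19: C, bond orders sum to 2 (valence 4) → 2 H
  atom 20: C, bond orders sum to 2 (valence 4) → 2 H
  atom 21: C, bond orders sum to 1 (valence 4) → 3 H
Totals → C:16, H:31, N:1, O:4.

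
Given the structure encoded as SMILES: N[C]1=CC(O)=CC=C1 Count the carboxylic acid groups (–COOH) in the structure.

Scan the SMILES for the carboxylic acid motif — none present.
Groups that are present: 1 hydroxyl, 1 primary amine.

0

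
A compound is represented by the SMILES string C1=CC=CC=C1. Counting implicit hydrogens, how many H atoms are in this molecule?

6

Walk through each heavy atom and fill implicit hydrogens from standard valence (C 4, N 3, O 2, S 2, halogen 1):
  atom 1: C, bond orders sum to 3 (valence 4) → 1 H
  atom 2: C, bond orders sum to 3 (valence 4) → 1 H
  atom 3: C, bond orders sum to 3 (valence 4) → 1 H
  atom 4: C, bond orders sum to 3 (valence 4) → 1 H
  atom 5: C, bond orders sum to 3 (valence 4) → 1 H
  atom 6: C, bond orders sum to 3 (valence 4) → 1 H
Total hydrogens: 6.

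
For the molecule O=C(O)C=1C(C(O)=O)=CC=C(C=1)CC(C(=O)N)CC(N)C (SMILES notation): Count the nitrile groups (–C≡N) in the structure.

Scan the SMILES for the nitrile motif — none present.
Groups that are present: 1 amide, 2 carboxylic acid, 1 primary amine.

0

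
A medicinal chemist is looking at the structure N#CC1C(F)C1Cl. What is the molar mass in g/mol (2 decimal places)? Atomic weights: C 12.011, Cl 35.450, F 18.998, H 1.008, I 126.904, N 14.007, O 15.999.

119.52 g/mol

First, the molecular formula is C4H3ClFN (counting implicit H from valence).
  C: 4 × 12.011 = 48.044
  Cl: 1 × 35.450 = 35.450
  F: 1 × 18.998 = 18.998
  H: 3 × 1.008 = 3.024
  N: 1 × 14.007 = 14.007
Sum: 4×12.011 + 1×35.450 + 1×18.998 + 3×1.008 + 1×14.007 = 119.523 → 119.52 g/mol.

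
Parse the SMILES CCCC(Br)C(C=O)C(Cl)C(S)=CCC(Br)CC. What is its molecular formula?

Walk through each heavy atom and fill implicit hydrogens from standard valence (C 4, N 3, O 2, S 2, halogen 1):
  atom 1: C, bond orders sum to 1 (valence 4) → 3 H
  atom 2: C, bond orders sum to 2 (valence 4) → 2 H
  atom 3: C, bond orders sum to 2 (valence 4) → 2 H
  atom 4: C, bond orders sum to 3 (valence 4) → 1 H
  atom 5: Br (halogen, monovalent) → 0 H
  atom 6: C, bond orders sum to 3 (valence 4) → 1 H
  atom 7: C, bond orders sum to 3 (valence 4) → 1 H
  atom 8: O, bond orders sum to 2 (valence 2) → 0 H
  atom 9: C, bond orders sum to 3 (valence 4) → 1 H
  atom 10: Cl (halogen, monovalent) → 0 H
  atom 11: C, bond orders sum to 4 (valence 4) → 0 H
  atom 12: S, bond orders sum to 1 (valence 2) → 1 H
  atom 13: C, bond orders sum to 3 (valence 4) → 1 H
  atom 14: C, bond orders sum to 2 (valence 4) → 2 H
  atom 15: C, bond orders sum to 3 (valence 4) → 1 H
  atom 16: Br (halogen, monovalent) → 0 H
  atom 17: C, bond orders sum to 2 (valence 4) → 2 H
  atom 18: C, bond orders sum to 1 (valence 4) → 3 H
Totals → C:13, H:21, Br:2, Cl:1, O:1, S:1.
In Hill order: C13H21Br2ClOS.

C13H21Br2ClOS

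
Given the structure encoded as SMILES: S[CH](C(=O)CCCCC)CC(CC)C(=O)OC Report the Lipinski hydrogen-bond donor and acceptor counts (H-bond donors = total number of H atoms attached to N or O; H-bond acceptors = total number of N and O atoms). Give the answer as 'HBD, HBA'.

0, 3

Donors: find every N or O and count the H atoms it carries.
  atom 4 (O): bond orders sum to 2 → 0 H
  atom 15 (O): bond orders sum to 2 → 0 H
  atom 16 (O): bond orders sum to 2 → 0 H
Lipinski HBD = 0.
Acceptors: N atoms = 0, O atoms = 3 → HBA = 3.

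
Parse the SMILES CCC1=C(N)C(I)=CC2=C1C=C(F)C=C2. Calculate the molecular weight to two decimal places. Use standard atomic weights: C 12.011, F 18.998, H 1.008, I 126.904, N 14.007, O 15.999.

First, the molecular formula is C12H11FIN (counting implicit H from valence).
  C: 12 × 12.011 = 144.132
  F: 1 × 18.998 = 18.998
  H: 11 × 1.008 = 11.088
  I: 1 × 126.904 = 126.904
  N: 1 × 14.007 = 14.007
Sum: 12×12.011 + 1×18.998 + 11×1.008 + 1×126.904 + 1×14.007 = 315.129 → 315.13 g/mol.

315.13 g/mol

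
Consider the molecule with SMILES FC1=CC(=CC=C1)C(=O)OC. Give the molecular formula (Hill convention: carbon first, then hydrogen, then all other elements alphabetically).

Walk through each heavy atom and fill implicit hydrogens from standard valence (C 4, N 3, O 2, S 2, halogen 1):
  atom 1: F (halogen, monovalent) → 0 H
  atom 2: C, bond orders sum to 4 (valence 4) → 0 H
  atom 3: C, bond orders sum to 3 (valence 4) → 1 H
  atom 4: C, bond orders sum to 4 (valence 4) → 0 H
  atom 5: C, bond orders sum to 3 (valence 4) → 1 H
  atom 6: C, bond orders sum to 3 (valence 4) → 1 H
  atom 7: C, bond orders sum to 3 (valence 4) → 1 H
  atom 8: C, bond orders sum to 4 (valence 4) → 0 H
  atom 9: O, bond orders sum to 2 (valence 2) → 0 H
  atom 10: O, bond orders sum to 2 (valence 2) → 0 H
  atom 11: C, bond orders sum to 1 (valence 4) → 3 H
Totals → C:8, H:7, F:1, O:2.

C8H7FO2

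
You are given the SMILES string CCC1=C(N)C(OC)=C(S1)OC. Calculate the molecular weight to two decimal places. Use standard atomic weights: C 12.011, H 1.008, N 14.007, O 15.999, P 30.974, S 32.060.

187.26 g/mol

First, the molecular formula is C8H13NO2S (counting implicit H from valence).
  C: 8 × 12.011 = 96.088
  H: 13 × 1.008 = 13.104
  N: 1 × 14.007 = 14.007
  O: 2 × 15.999 = 31.998
  S: 1 × 32.060 = 32.060
Sum: 8×12.011 + 13×1.008 + 1×14.007 + 2×15.999 + 1×32.060 = 187.257 → 187.26 g/mol.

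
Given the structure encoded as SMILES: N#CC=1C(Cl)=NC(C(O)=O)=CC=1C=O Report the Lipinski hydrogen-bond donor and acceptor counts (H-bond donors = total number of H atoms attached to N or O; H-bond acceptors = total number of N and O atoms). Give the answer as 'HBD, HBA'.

1, 5

Donors: find every N or O and count the H atoms it carries.
  atom 1 (N): bond orders sum to 3 → 0 H
  atom 6 (N): bond orders sum to 3 → 0 H
  atom 9 (O): bond orders sum to 1 → 1 H
  atom 10 (O): bond orders sum to 2 → 0 H
  atom 14 (O): bond orders sum to 2 → 0 H
Lipinski HBD = 1.
Acceptors: N atoms = 2, O atoms = 3 → HBA = 5.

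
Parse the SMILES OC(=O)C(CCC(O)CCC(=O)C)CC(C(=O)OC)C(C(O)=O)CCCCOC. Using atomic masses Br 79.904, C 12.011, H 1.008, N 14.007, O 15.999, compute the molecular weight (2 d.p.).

First, the molecular formula is C20H34O9 (counting implicit H from valence).
  C: 20 × 12.011 = 240.220
  H: 34 × 1.008 = 34.272
  O: 9 × 15.999 = 143.991
Sum: 20×12.011 + 34×1.008 + 9×15.999 = 418.483 → 418.48 g/mol.

418.48 g/mol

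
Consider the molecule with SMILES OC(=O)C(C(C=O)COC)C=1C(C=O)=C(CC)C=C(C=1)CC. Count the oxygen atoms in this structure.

Scan the SMILES for O atoms (remember two-letter symbols like Cl and Br are single atoms).
Oxygen count: 5.

5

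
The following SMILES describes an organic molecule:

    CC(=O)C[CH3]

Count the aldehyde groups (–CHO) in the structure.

Scan the SMILES for the aldehyde motif — none present.
Groups that are present: 1 ketone.

0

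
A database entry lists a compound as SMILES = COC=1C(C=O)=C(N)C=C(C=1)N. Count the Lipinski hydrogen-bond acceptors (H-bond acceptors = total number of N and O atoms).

4

N atoms: 2; O atoms: 2.
Lipinski HBA = 2 + 2 = 4.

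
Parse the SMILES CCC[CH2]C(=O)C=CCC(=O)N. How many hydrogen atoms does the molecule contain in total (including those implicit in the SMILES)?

15

Walk through each heavy atom and fill implicit hydrogens from standard valence (C 4, N 3, O 2, S 2, halogen 1):
  atom 1: C, bond orders sum to 1 (valence 4) → 3 H
  atom 2: C, bond orders sum to 2 (valence 4) → 2 H
  atom 3: C, bond orders sum to 2 (valence 4) → 2 H
  atom 4: C with explicit H count 2
  atom 5: C, bond orders sum to 4 (valence 4) → 0 H
  atom 6: O, bond orders sum to 2 (valence 2) → 0 H
  atom 7: C, bond orders sum to 3 (valence 4) → 1 H
  atom 8: C, bond orders sum to 3 (valence 4) → 1 H
  atom 9: C, bond orders sum to 2 (valence 4) → 2 H
  atom 10: C, bond orders sum to 4 (valence 4) → 0 H
  atom 11: O, bond orders sum to 2 (valence 2) → 0 H
  atom 12: N, bond orders sum to 1 (valence 3) → 2 H
Total hydrogens: 15.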